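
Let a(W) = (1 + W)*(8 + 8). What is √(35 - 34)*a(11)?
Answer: 192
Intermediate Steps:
a(W) = 16 + 16*W (a(W) = (1 + W)*16 = 16 + 16*W)
√(35 - 34)*a(11) = √(35 - 34)*(16 + 16*11) = √1*(16 + 176) = 1*192 = 192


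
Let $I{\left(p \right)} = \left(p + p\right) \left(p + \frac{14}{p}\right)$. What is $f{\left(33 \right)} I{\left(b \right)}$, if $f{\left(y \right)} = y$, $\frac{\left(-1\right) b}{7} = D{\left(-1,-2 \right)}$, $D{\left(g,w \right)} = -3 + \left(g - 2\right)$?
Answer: $117348$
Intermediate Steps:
$D{\left(g,w \right)} = -5 + g$ ($D{\left(g,w \right)} = -3 + \left(g - 2\right) = -3 + \left(-2 + g\right) = -5 + g$)
$b = 42$ ($b = - 7 \left(-5 - 1\right) = \left(-7\right) \left(-6\right) = 42$)
$I{\left(p \right)} = 2 p \left(p + \frac{14}{p}\right)$
$f{\left(33 \right)} I{\left(b \right)} = 33 \left(28 + 2 \cdot 42^{2}\right) = 33 \left(28 + 2 \cdot 1764\right) = 33 \left(28 + 3528\right) = 33 \cdot 3556 = 117348$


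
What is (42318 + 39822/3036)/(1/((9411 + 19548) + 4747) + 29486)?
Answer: 360983591885/251445344601 ≈ 1.4356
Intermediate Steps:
(42318 + 39822/3036)/(1/((9411 + 19548) + 4747) + 29486) = (42318 + 39822*(1/3036))/(1/(28959 + 4747) + 29486) = (42318 + 6637/506)/(1/33706 + 29486) = 21419545/(506*(1/33706 + 29486)) = 21419545/(506*(993855117/33706)) = (21419545/506)*(33706/993855117) = 360983591885/251445344601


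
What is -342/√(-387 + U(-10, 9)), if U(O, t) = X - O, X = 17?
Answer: 57*I*√10/10 ≈ 18.025*I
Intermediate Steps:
U(O, t) = 17 - O
-342/√(-387 + U(-10, 9)) = -342/√(-387 + (17 - 1*(-10))) = -342/√(-387 + (17 + 10)) = -342/√(-387 + 27) = -342*(-I*√10/60) = -(-57)*I*√10/10 = 57*I*√10/10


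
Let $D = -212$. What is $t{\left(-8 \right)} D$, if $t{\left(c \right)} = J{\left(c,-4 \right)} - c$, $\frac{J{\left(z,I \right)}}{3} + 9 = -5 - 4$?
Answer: $9752$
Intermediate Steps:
$J{\left(z,I \right)} = -54$ ($J{\left(z,I \right)} = -27 + 3 \left(-5 - 4\right) = -27 + 3 \left(-9\right) = -27 - 27 = -54$)
$t{\left(c \right)} = -54 - c$
$t{\left(-8 \right)} D = \left(-54 - -8\right) \left(-212\right) = \left(-54 + 8\right) \left(-212\right) = \left(-46\right) \left(-212\right) = 9752$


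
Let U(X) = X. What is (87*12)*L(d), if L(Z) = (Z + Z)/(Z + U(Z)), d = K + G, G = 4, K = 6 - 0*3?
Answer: 1044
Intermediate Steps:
K = 6 (K = 6 - 1*0 = 6 + 0 = 6)
d = 10 (d = 6 + 4 = 10)
L(Z) = 1 (L(Z) = (Z + Z)/(Z + Z) = (2*Z)/((2*Z)) = (2*Z)*(1/(2*Z)) = 1)
(87*12)*L(d) = (87*12)*1 = 1044*1 = 1044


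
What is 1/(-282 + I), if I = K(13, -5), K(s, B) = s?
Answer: -1/269 ≈ -0.0037175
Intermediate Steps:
I = 13
1/(-282 + I) = 1/(-282 + 13) = 1/(-269) = -1/269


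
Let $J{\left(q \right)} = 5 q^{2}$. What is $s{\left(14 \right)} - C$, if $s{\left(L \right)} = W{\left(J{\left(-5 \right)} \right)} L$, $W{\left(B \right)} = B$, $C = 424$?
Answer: $1326$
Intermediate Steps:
$s{\left(L \right)} = 125 L$ ($s{\left(L \right)} = 5 \left(-5\right)^{2} L = 5 \cdot 25 L = 125 L$)
$s{\left(14 \right)} - C = 125 \cdot 14 - 424 = 1750 - 424 = 1326$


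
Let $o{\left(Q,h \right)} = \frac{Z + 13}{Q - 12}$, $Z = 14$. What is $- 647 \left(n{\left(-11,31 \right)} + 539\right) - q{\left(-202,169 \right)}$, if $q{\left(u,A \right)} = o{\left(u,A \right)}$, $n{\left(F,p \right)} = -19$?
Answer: $- \frac{71998133}{214} \approx -3.3644 \cdot 10^{5}$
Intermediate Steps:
$o{\left(Q,h \right)} = \frac{27}{-12 + Q}$ ($o{\left(Q,h \right)} = \frac{14 + 13}{Q - 12} = \frac{27}{-12 + Q}$)
$q{\left(u,A \right)} = \frac{27}{-12 + u}$
$- 647 \left(n{\left(-11,31 \right)} + 539\right) - q{\left(-202,169 \right)} = - 647 \left(-19 + 539\right) - \frac{27}{-12 - 202} = \left(-647\right) 520 - \frac{27}{-214} = -336440 - 27 \left(- \frac{1}{214}\right) = -336440 - - \frac{27}{214} = -336440 + \frac{27}{214} = - \frac{71998133}{214}$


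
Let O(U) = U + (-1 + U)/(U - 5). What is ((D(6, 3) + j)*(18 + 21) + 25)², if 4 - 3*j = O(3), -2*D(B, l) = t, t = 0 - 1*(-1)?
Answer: 3969/4 ≈ 992.25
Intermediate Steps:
t = 1 (t = 0 + 1 = 1)
D(B, l) = -½ (D(B, l) = -½*1 = -½)
O(U) = U + (-1 + U)/(-5 + U)
j = ⅔ (j = 4/3 - (-1 + 3² - 4*3)/(3*(-5 + 3)) = 4/3 - (-1 + 9 - 12)/(3*(-2)) = 4/3 - (-1)*(-4)/6 = 4/3 - ⅓*2 = 4/3 - ⅔ = ⅔ ≈ 0.66667)
((D(6, 3) + j)*(18 + 21) + 25)² = ((-½ + ⅔)*(18 + 21) + 25)² = ((⅙)*39 + 25)² = (13/2 + 25)² = (63/2)² = 3969/4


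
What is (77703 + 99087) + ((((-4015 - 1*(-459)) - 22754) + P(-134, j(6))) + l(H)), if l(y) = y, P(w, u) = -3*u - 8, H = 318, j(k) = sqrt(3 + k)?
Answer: 150781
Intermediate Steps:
P(w, u) = -8 - 3*u
(77703 + 99087) + ((((-4015 - 1*(-459)) - 22754) + P(-134, j(6))) + l(H)) = (77703 + 99087) + ((((-4015 - 1*(-459)) - 22754) + (-8 - 3*sqrt(3 + 6))) + 318) = 176790 + ((((-4015 + 459) - 22754) + (-8 - 3*sqrt(9))) + 318) = 176790 + (((-3556 - 22754) + (-8 - 3*3)) + 318) = 176790 + ((-26310 + (-8 - 9)) + 318) = 176790 + ((-26310 - 17) + 318) = 176790 + (-26327 + 318) = 176790 - 26009 = 150781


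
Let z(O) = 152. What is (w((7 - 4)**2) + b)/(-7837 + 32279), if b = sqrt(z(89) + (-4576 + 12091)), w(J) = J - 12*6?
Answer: -63/24442 + sqrt(7667)/24442 ≈ 0.0010049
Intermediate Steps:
w(J) = -72 + J (w(J) = J - 72 = -72 + J)
b = sqrt(7667) (b = sqrt(152 + (-4576 + 12091)) = sqrt(152 + 7515) = sqrt(7667) ≈ 87.561)
(w((7 - 4)**2) + b)/(-7837 + 32279) = ((-72 + (7 - 4)**2) + sqrt(7667))/(-7837 + 32279) = ((-72 + 3**2) + sqrt(7667))/24442 = ((-72 + 9) + sqrt(7667))*(1/24442) = (-63 + sqrt(7667))*(1/24442) = -63/24442 + sqrt(7667)/24442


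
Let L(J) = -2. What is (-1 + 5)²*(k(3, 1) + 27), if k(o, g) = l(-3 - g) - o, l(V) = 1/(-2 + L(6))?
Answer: 380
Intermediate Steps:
l(V) = -¼ (l(V) = 1/(-2 - 2) = 1/(-4) = -¼)
k(o, g) = -¼ - o
(-1 + 5)²*(k(3, 1) + 27) = (-1 + 5)²*((-¼ - 1*3) + 27) = 4²*((-¼ - 3) + 27) = 16*(-13/4 + 27) = 16*(95/4) = 380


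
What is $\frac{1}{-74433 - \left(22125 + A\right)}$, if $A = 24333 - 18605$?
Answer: $- \frac{1}{102286} \approx -9.7765 \cdot 10^{-6}$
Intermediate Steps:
$A = 5728$ ($A = 24333 - 18605 = 5728$)
$\frac{1}{-74433 - \left(22125 + A\right)} = \frac{1}{-74433 - 27853} = \frac{1}{-102286} = - \frac{1}{102286}$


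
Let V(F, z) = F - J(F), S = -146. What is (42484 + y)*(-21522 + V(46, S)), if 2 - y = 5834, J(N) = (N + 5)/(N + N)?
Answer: -18104649409/23 ≈ -7.8716e+8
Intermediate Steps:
J(N) = (5 + N)/(2*N) (J(N) = (5 + N)/((2*N)) = (5 + N)*(1/(2*N)) = (5 + N)/(2*N))
V(F, z) = F - (5 + F)/(2*F)
y = -5832 (y = 2 - 1*5834 = 2 - 5834 = -5832)
(42484 + y)*(-21522 + V(46, S)) = (42484 - 5832)*(-21522 + (-½ + 46 - 5/2/46)) = 36652*(-21522 + (-½ + 46 - 5/2*1/46)) = 36652*(-21522 + (-½ + 46 - 5/92)) = 36652*(-21522 + 4181/92) = 36652*(-1975843/92) = -18104649409/23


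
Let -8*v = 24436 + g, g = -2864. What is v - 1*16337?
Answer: -38067/2 ≈ -19034.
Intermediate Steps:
v = -5393/2 (v = -(24436 - 2864)/8 = -1/8*21572 = -5393/2 ≈ -2696.5)
v - 1*16337 = -5393/2 - 1*16337 = -5393/2 - 16337 = -38067/2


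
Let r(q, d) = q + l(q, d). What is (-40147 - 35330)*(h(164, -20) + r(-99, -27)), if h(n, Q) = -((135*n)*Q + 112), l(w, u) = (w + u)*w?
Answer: -34346790051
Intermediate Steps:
l(w, u) = w*(u + w) (l(w, u) = (u + w)*w = w*(u + w))
r(q, d) = q + q*(d + q)
h(n, Q) = -112 - 135*Q*n (h(n, Q) = -(135*Q*n + 112) = -(112 + 135*Q*n) = -112 - 135*Q*n)
(-40147 - 35330)*(h(164, -20) + r(-99, -27)) = (-40147 - 35330)*((-112 - 135*(-20)*164) - 99*(1 - 27 - 99)) = -75477*((-112 + 442800) - 99*(-125)) = -75477*(442688 + 12375) = -75477*455063 = -34346790051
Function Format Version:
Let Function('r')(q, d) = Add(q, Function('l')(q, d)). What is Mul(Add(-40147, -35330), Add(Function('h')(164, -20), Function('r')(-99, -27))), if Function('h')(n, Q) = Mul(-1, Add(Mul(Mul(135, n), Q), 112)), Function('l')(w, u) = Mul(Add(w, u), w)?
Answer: -34346790051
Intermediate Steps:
Function('l')(w, u) = Mul(w, Add(u, w)) (Function('l')(w, u) = Mul(Add(u, w), w) = Mul(w, Add(u, w)))
Function('r')(q, d) = Add(q, Mul(q, Add(d, q)))
Function('h')(n, Q) = Add(-112, Mul(-135, Q, n)) (Function('h')(n, Q) = Mul(-1, Add(Mul(135, Q, n), 112)) = Mul(-1, Add(112, Mul(135, Q, n))) = Add(-112, Mul(-135, Q, n)))
Mul(Add(-40147, -35330), Add(Function('h')(164, -20), Function('r')(-99, -27))) = Mul(Add(-40147, -35330), Add(Add(-112, Mul(-135, -20, 164)), Mul(-99, Add(1, -27, -99)))) = Mul(-75477, Add(Add(-112, 442800), Mul(-99, -125))) = Mul(-75477, Add(442688, 12375)) = Mul(-75477, 455063) = -34346790051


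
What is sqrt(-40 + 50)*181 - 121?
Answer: -121 + 181*sqrt(10) ≈ 451.37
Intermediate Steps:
sqrt(-40 + 50)*181 - 121 = sqrt(10)*181 - 121 = 181*sqrt(10) - 121 = -121 + 181*sqrt(10)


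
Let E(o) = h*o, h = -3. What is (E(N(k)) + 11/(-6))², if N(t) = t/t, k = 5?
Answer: 841/36 ≈ 23.361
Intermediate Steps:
N(t) = 1
E(o) = -3*o
(E(N(k)) + 11/(-6))² = (-3*1 + 11/(-6))² = (-3 + 11*(-⅙))² = (-3 - 11/6)² = (-29/6)² = 841/36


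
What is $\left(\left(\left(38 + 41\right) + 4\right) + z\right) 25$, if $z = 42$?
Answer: $3125$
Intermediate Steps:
$\left(\left(\left(38 + 41\right) + 4\right) + z\right) 25 = \left(\left(\left(38 + 41\right) + 4\right) + 42\right) 25 = \left(\left(79 + 4\right) + 42\right) 25 = \left(83 + 42\right) 25 = 125 \cdot 25 = 3125$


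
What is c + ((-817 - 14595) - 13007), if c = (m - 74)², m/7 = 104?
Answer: 399297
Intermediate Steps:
m = 728 (m = 7*104 = 728)
c = 427716 (c = (728 - 74)² = 654² = 427716)
c + ((-817 - 14595) - 13007) = 427716 + ((-817 - 14595) - 13007) = 427716 + (-15412 - 13007) = 427716 - 28419 = 399297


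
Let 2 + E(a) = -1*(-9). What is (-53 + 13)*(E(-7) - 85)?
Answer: 3120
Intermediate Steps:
E(a) = 7 (E(a) = -2 - 1*(-9) = -2 + 9 = 7)
(-53 + 13)*(E(-7) - 85) = (-53 + 13)*(7 - 85) = -40*(-78) = 3120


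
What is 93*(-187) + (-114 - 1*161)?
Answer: -17666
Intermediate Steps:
93*(-187) + (-114 - 1*161) = -17391 + (-114 - 161) = -17391 - 275 = -17666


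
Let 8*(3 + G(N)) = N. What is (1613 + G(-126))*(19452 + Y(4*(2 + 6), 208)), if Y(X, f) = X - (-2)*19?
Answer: 62245897/2 ≈ 3.1123e+7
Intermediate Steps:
Y(X, f) = 38 + X (Y(X, f) = X - 1*(-38) = X + 38 = 38 + X)
G(N) = -3 + N/8
(1613 + G(-126))*(19452 + Y(4*(2 + 6), 208)) = (1613 + (-3 + (⅛)*(-126)))*(19452 + (38 + 4*(2 + 6))) = (1613 + (-3 - 63/4))*(19452 + (38 + 4*8)) = (1613 - 75/4)*(19452 + (38 + 32)) = 6377*(19452 + 70)/4 = (6377/4)*19522 = 62245897/2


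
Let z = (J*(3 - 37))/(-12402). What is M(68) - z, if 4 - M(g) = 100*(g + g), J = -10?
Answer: -84308626/6201 ≈ -13596.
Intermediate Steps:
M(g) = 4 - 200*g (M(g) = 4 - 100*(g + g) = 4 - 100*2*g = 4 - 200*g)
z = -170/6201 (z = -10*(3 - 37)/(-12402) = -10*(-34)*(-1/12402) = 340*(-1/12402) = -170/6201 ≈ -0.027415)
M(68) - z = (4 - 200*68) - 1*(-170/6201) = (4 - 13600) + 170/6201 = -13596 + 170/6201 = -84308626/6201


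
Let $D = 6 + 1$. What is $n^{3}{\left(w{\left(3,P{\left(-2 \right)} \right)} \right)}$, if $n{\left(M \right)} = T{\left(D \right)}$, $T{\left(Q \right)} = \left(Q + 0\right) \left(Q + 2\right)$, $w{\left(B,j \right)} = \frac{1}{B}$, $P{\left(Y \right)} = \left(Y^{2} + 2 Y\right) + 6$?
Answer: $250047$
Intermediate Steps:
$P{\left(Y \right)} = 6 + Y^{2} + 2 Y$
$D = 7$
$T{\left(Q \right)} = Q \left(2 + Q\right)$
$n{\left(M \right)} = 63$ ($n{\left(M \right)} = 7 \left(2 + 7\right) = 7 \cdot 9 = 63$)
$n^{3}{\left(w{\left(3,P{\left(-2 \right)} \right)} \right)} = 63^{3} = 250047$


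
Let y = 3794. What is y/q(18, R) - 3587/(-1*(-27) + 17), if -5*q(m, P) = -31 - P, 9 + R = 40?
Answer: 306143/1364 ≈ 224.45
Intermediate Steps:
R = 31 (R = -9 + 40 = 31)
q(m, P) = 31/5 + P/5 (q(m, P) = -(-31 - P)/5 = 31/5 + P/5)
y/q(18, R) - 3587/(-1*(-27) + 17) = 3794/(31/5 + (⅕)*31) - 3587/(-1*(-27) + 17) = 3794/(31/5 + 31/5) - 3587/(27 + 17) = 3794/(62/5) - 3587/44 = 3794*(5/62) - 3587*1/44 = 9485/31 - 3587/44 = 306143/1364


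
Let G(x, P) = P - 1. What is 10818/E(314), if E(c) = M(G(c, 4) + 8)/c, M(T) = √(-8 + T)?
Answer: 1132284*√3 ≈ 1.9612e+6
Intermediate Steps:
G(x, P) = -1 + P
E(c) = √3/c (E(c) = √(-8 + ((-1 + 4) + 8))/c = √(-8 + (3 + 8))/c = √(-8 + 11)/c = √3/c)
10818/E(314) = 10818/((√3/314)) = 10818*(314*√3/3) = 1132284*√3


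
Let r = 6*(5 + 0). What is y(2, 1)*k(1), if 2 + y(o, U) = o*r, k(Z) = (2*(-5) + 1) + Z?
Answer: -464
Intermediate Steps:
k(Z) = -9 + Z (k(Z) = (-10 + 1) + Z = -9 + Z)
r = 30 (r = 6*5 = 30)
y(o, U) = -2 + 30*o (y(o, U) = -2 + o*30 = -2 + 30*o)
y(2, 1)*k(1) = (-2 + 30*2)*(-9 + 1) = (-2 + 60)*(-8) = 58*(-8) = -464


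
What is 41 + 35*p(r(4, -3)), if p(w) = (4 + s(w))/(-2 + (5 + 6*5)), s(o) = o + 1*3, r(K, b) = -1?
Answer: 521/11 ≈ 47.364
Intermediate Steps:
s(o) = 3 + o (s(o) = o + 3 = 3 + o)
p(w) = 7/33 + w/33 (p(w) = (4 + (3 + w))/(-2 + (5 + 6*5)) = (7 + w)/(-2 + (5 + 30)) = (7 + w)/(-2 + 35) = (7 + w)/33 = (7 + w)*(1/33) = 7/33 + w/33)
41 + 35*p(r(4, -3)) = 41 + 35*(7/33 + (1/33)*(-1)) = 41 + 35*(7/33 - 1/33) = 41 + 35*(2/11) = 41 + 70/11 = 521/11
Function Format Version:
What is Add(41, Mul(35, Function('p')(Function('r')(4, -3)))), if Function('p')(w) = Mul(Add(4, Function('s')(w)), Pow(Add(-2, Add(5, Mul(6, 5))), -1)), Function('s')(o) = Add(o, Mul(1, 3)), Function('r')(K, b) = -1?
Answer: Rational(521, 11) ≈ 47.364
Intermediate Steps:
Function('s')(o) = Add(3, o) (Function('s')(o) = Add(o, 3) = Add(3, o))
Function('p')(w) = Add(Rational(7, 33), Mul(Rational(1, 33), w)) (Function('p')(w) = Mul(Add(4, Add(3, w)), Pow(Add(-2, Add(5, Mul(6, 5))), -1)) = Mul(Add(7, w), Pow(Add(-2, Add(5, 30)), -1)) = Mul(Add(7, w), Pow(Add(-2, 35), -1)) = Mul(Add(7, w), Pow(33, -1)) = Mul(Add(7, w), Rational(1, 33)) = Add(Rational(7, 33), Mul(Rational(1, 33), w)))
Add(41, Mul(35, Function('p')(Function('r')(4, -3)))) = Add(41, Mul(35, Add(Rational(7, 33), Mul(Rational(1, 33), -1)))) = Add(41, Mul(35, Add(Rational(7, 33), Rational(-1, 33)))) = Add(41, Mul(35, Rational(2, 11))) = Add(41, Rational(70, 11)) = Rational(521, 11)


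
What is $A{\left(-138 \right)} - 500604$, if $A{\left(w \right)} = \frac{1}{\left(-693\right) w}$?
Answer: $- \frac{47874762935}{95634} \approx -5.006 \cdot 10^{5}$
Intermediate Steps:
$A{\left(w \right)} = - \frac{1}{693 w}$
$A{\left(-138 \right)} - 500604 = - \frac{1}{693 \left(-138\right)} - 500604 = \left(- \frac{1}{693}\right) \left(- \frac{1}{138}\right) - 500604 = \frac{1}{95634} - 500604 = - \frac{47874762935}{95634}$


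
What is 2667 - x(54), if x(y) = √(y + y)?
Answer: 2667 - 6*√3 ≈ 2656.6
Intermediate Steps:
x(y) = √2*√y (x(y) = √(2*y) = √2*√y)
2667 - x(54) = 2667 - √2*√54 = 2667 - √2*3*√6 = 2667 - 6*√3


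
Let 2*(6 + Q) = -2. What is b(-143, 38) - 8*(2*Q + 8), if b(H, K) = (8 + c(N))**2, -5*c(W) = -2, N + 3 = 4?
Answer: 2964/25 ≈ 118.56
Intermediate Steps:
N = 1 (N = -3 + 4 = 1)
c(W) = 2/5 (c(W) = -1/5*(-2) = 2/5)
Q = -7 (Q = -6 + (1/2)*(-2) = -6 - 1 = -7)
b(H, K) = 1764/25 (b(H, K) = (8 + 2/5)**2 = (42/5)**2 = 1764/25)
b(-143, 38) - 8*(2*Q + 8) = 1764/25 - 8*(2*(-7) + 8) = 1764/25 - 8*(-14 + 8) = 1764/25 - 8*(-6) = 1764/25 - 1*(-48) = 1764/25 + 48 = 2964/25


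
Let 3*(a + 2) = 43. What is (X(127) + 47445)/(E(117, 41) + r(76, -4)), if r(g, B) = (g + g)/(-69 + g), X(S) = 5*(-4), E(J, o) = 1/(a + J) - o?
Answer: -128806300/52359 ≈ -2460.1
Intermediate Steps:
a = 37/3 (a = -2 + (⅓)*43 = -2 + 43/3 = 37/3 ≈ 12.333)
E(J, o) = 1/(37/3 + J) - o
X(S) = -20
r(g, B) = 2*g/(-69 + g) (r(g, B) = (2*g)/(-69 + g) = 2*g/(-69 + g))
(X(127) + 47445)/(E(117, 41) + r(76, -4)) = (-20 + 47445)/((3 - 37*41 - 3*117*41)/(37 + 3*117) + 2*76/(-69 + 76)) = 47425/((3 - 1517 - 14391)/(37 + 351) + 2*76/7) = 47425/(-15905/388 + 2*76*(⅐)) = 47425/((1/388)*(-15905) + 152/7) = 47425/(-15905/388 + 152/7) = 47425/(-52359/2716) = 47425*(-2716/52359) = -128806300/52359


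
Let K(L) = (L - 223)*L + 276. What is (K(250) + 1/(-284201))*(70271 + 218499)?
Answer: 576614845893250/284201 ≈ 2.0289e+9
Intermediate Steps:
K(L) = 276 + L*(-223 + L) (K(L) = (-223 + L)*L + 276 = L*(-223 + L) + 276 = 276 + L*(-223 + L))
(K(250) + 1/(-284201))*(70271 + 218499) = ((276 + 250**2 - 223*250) + 1/(-284201))*(70271 + 218499) = ((276 + 62500 - 55750) - 1/284201)*288770 = (7026 - 1/284201)*288770 = (1996796225/284201)*288770 = 576614845893250/284201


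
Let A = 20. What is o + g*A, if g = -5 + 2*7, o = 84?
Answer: 264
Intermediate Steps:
g = 9 (g = -5 + 14 = 9)
o + g*A = 84 + 9*20 = 84 + 180 = 264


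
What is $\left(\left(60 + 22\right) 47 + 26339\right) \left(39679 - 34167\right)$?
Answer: $166423816$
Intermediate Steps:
$\left(\left(60 + 22\right) 47 + 26339\right) \left(39679 - 34167\right) = \left(82 \cdot 47 + 26339\right) 5512 = \left(3854 + 26339\right) 5512 = 30193 \cdot 5512 = 166423816$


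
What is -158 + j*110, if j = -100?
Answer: -11158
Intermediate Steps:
-158 + j*110 = -158 - 100*110 = -158 - 11000 = -11158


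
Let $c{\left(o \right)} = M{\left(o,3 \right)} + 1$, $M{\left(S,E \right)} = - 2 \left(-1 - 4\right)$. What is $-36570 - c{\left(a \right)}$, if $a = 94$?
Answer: $-36581$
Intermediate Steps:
$M{\left(S,E \right)} = 10$ ($M{\left(S,E \right)} = \left(-2\right) \left(-5\right) = 10$)
$c{\left(o \right)} = 11$ ($c{\left(o \right)} = 10 + 1 = 11$)
$-36570 - c{\left(a \right)} = -36570 - 11 = -36581$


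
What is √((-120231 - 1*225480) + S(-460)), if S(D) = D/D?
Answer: I*√345710 ≈ 587.97*I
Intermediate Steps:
S(D) = 1
√((-120231 - 1*225480) + S(-460)) = √((-120231 - 1*225480) + 1) = √((-120231 - 225480) + 1) = √(-345711 + 1) = √(-345710) = I*√345710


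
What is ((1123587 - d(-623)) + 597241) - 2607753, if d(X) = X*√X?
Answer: -886925 + 623*I*√623 ≈ -8.8693e+5 + 15550.0*I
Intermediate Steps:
d(X) = X^(3/2)
((1123587 - d(-623)) + 597241) - 2607753 = ((1123587 - (-623)^(3/2)) + 597241) - 2607753 = ((1123587 - (-623)*I*√623) + 597241) - 2607753 = ((1123587 + 623*I*√623) + 597241) - 2607753 = (1720828 + 623*I*√623) - 2607753 = -886925 + 623*I*√623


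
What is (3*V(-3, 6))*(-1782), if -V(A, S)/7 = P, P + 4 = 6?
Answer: 74844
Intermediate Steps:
P = 2 (P = -4 + 6 = 2)
V(A, S) = -14 (V(A, S) = -7*2 = -14)
(3*V(-3, 6))*(-1782) = (3*(-14))*(-1782) = -42*(-1782) = 74844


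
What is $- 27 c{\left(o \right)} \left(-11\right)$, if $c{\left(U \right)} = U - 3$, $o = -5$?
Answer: $-2376$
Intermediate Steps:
$c{\left(U \right)} = -3 + U$ ($c{\left(U \right)} = U - 3 = -3 + U$)
$- 27 c{\left(o \right)} \left(-11\right) = - 27 \left(-3 - 5\right) \left(-11\right) = \left(-27\right) \left(-8\right) \left(-11\right) = 216 \left(-11\right) = -2376$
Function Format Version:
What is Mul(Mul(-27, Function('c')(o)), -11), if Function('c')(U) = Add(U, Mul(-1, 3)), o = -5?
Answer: -2376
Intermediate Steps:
Function('c')(U) = Add(-3, U) (Function('c')(U) = Add(U, -3) = Add(-3, U))
Mul(Mul(-27, Function('c')(o)), -11) = Mul(Mul(-27, Add(-3, -5)), -11) = Mul(Mul(-27, -8), -11) = Mul(216, -11) = -2376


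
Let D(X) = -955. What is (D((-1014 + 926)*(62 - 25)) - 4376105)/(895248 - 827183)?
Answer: -875412/13613 ≈ -64.307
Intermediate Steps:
(D((-1014 + 926)*(62 - 25)) - 4376105)/(895248 - 827183) = (-955 - 4376105)/(895248 - 827183) = -4377060/68065 = -4377060*1/68065 = -875412/13613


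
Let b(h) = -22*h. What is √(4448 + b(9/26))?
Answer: 5*√30017/13 ≈ 66.636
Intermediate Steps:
√(4448 + b(9/26)) = √(4448 - 198/26) = √(4448 - 22*9/26) = √(4448 - 99/13) = √(57725/13) = 5*√30017/13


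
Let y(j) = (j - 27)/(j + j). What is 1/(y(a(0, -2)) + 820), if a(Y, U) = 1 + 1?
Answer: 4/3255 ≈ 0.0012289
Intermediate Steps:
a(Y, U) = 2
y(j) = (-27 + j)/(2*j) (y(j) = (-27 + j)/((2*j)) = (-27 + j)*(1/(2*j)) = (-27 + j)/(2*j))
1/(y(a(0, -2)) + 820) = 1/((½)*(-27 + 2)/2 + 820) = 1/((½)*(½)*(-25) + 820) = 1/(-25/4 + 820) = 1/(3255/4) = 4/3255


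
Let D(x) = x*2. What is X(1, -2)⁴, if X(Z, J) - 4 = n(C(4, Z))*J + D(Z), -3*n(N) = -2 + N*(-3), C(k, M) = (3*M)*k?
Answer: 11316496/81 ≈ 1.3971e+5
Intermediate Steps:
C(k, M) = 3*M*k
D(x) = 2*x
n(N) = ⅔ + N (n(N) = -(-2 + N*(-3))/3 = -(-2 - 3*N)/3 = ⅔ + N)
X(Z, J) = 4 + 2*Z + J*(⅔ + 12*Z) (X(Z, J) = 4 + ((⅔ + 3*Z*4)*J + 2*Z) = 4 + ((⅔ + 12*Z)*J + 2*Z) = 4 + (J*(⅔ + 12*Z) + 2*Z) = 4 + (2*Z + J*(⅔ + 12*Z)) = 4 + 2*Z + J*(⅔ + 12*Z))
X(1, -2)⁴ = (4 + 2*1 + (⅔)*(-2)*(1 + 18*1))⁴ = (4 + 2 + (⅔)*(-2)*(1 + 18))⁴ = (4 + 2 + (⅔)*(-2)*19)⁴ = (4 + 2 - 76/3)⁴ = (-58/3)⁴ = 11316496/81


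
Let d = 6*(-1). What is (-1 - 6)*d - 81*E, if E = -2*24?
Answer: 3930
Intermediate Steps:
E = -48
d = -6
(-1 - 6)*d - 81*E = (-1 - 6)*(-6) - 81*(-48) = -7*(-6) + 3888 = 42 + 3888 = 3930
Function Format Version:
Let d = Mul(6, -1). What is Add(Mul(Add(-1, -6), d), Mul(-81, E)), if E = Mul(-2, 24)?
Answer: 3930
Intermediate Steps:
E = -48
d = -6
Add(Mul(Add(-1, -6), d), Mul(-81, E)) = Add(Mul(Add(-1, -6), -6), Mul(-81, -48)) = Add(Mul(-7, -6), 3888) = Add(42, 3888) = 3930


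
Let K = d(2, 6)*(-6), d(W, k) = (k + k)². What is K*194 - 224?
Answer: -167840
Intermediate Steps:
d(W, k) = 4*k² (d(W, k) = (2*k)² = 4*k²)
K = -864 (K = (4*6²)*(-6) = (4*36)*(-6) = 144*(-6) = -864)
K*194 - 224 = -864*194 - 224 = -167616 - 224 = -167840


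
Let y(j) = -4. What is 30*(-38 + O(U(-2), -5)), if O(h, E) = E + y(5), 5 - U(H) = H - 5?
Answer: -1410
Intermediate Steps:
U(H) = 10 - H (U(H) = 5 - (H - 5) = 5 - (-5 + H) = 5 + (5 - H) = 10 - H)
O(h, E) = -4 + E (O(h, E) = E - 4 = -4 + E)
30*(-38 + O(U(-2), -5)) = 30*(-38 + (-4 - 5)) = 30*(-38 - 9) = 30*(-47) = -1410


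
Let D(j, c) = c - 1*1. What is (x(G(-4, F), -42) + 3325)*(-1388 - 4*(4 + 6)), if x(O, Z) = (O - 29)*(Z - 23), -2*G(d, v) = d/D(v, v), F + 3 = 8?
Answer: -7393470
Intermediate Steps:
F = 5 (F = -3 + 8 = 5)
D(j, c) = -1 + c (D(j, c) = c - 1 = -1 + c)
G(d, v) = -d/(2*(-1 + v))
x(O, Z) = (-29 + O)*(-23 + Z)
(x(G(-4, F), -42) + 3325)*(-1388 - 4*(4 + 6)) = ((667 - 29*(-42) - (-23)*(-4)/(-2 + 2*5) - 1*(-4)/(-2 + 2*5)*(-42)) + 3325)*(-1388 - 4*(4 + 6)) = ((667 + 1218 - (-23)*(-4)/(-2 + 10) - 1*(-4)/(-2 + 10)*(-42)) + 3325)*(-1388 - 4*10) = ((667 + 1218 - (-23)*(-4)/8 - 1*(-4)/8*(-42)) + 3325)*(-1388 - 40) = ((667 + 1218 - (-23)*(-4)/8 - 1*(-4)*1/8*(-42)) + 3325)*(-1428) = ((667 + 1218 - 23*1/2 + (1/2)*(-42)) + 3325)*(-1428) = ((667 + 1218 - 23/2 - 21) + 3325)*(-1428) = (3705/2 + 3325)*(-1428) = (10355/2)*(-1428) = -7393470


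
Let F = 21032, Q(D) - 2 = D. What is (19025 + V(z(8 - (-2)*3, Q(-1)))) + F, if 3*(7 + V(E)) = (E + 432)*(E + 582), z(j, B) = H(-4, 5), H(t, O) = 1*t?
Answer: 367534/3 ≈ 1.2251e+5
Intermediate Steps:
Q(D) = 2 + D
H(t, O) = t
z(j, B) = -4
V(E) = -7 + (432 + E)*(582 + E)/3 (V(E) = -7 + ((E + 432)*(E + 582))/3 = -7 + ((432 + E)*(582 + E))/3 = -7 + (432 + E)*(582 + E)/3)
(19025 + V(z(8 - (-2)*3, Q(-1)))) + F = (19025 + (83801 + 338*(-4) + (⅓)*(-4)²)) + 21032 = (19025 + (83801 - 1352 + (⅓)*16)) + 21032 = (19025 + (83801 - 1352 + 16/3)) + 21032 = (19025 + 247363/3) + 21032 = 304438/3 + 21032 = 367534/3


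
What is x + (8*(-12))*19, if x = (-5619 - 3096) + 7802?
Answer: -2737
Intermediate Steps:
x = -913 (x = -8715 + 7802 = -913)
x + (8*(-12))*19 = -913 + (8*(-12))*19 = -913 - 96*19 = -913 - 1824 = -2737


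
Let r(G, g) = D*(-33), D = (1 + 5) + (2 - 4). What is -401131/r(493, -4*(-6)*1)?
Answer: 401131/132 ≈ 3038.9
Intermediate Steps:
D = 4 (D = 6 - 2 = 4)
r(G, g) = -132 (r(G, g) = 4*(-33) = -132)
-401131/r(493, -4*(-6)*1) = -401131/(-132) = -401131*(-1/132) = 401131/132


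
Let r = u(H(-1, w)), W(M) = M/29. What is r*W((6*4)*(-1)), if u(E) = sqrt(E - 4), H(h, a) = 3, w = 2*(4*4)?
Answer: -24*I/29 ≈ -0.82759*I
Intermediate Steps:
w = 32 (w = 2*16 = 32)
u(E) = sqrt(-4 + E)
W(M) = M/29 (W(M) = M*(1/29) = M/29)
r = I (r = sqrt(-4 + 3) = sqrt(-1) = I ≈ 1.0*I)
r*W((6*4)*(-1)) = I*(((6*4)*(-1))/29) = I*((24*(-1))/29) = I*((1/29)*(-24)) = I*(-24/29) = -24*I/29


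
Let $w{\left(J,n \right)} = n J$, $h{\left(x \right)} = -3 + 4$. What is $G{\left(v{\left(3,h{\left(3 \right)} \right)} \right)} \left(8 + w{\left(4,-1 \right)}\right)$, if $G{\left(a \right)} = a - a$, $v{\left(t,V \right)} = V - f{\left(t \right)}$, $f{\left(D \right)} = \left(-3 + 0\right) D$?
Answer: $0$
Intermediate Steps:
$f{\left(D \right)} = - 3 D$
$h{\left(x \right)} = 1$
$v{\left(t,V \right)} = V + 3 t$ ($v{\left(t,V \right)} = V - - 3 t = V + 3 t$)
$w{\left(J,n \right)} = J n$
$G{\left(a \right)} = 0$
$G{\left(v{\left(3,h{\left(3 \right)} \right)} \right)} \left(8 + w{\left(4,-1 \right)}\right) = 0 \left(8 + 4 \left(-1\right)\right) = 0 \left(8 - 4\right) = 0 \cdot 4 = 0$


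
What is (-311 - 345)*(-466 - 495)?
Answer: 630416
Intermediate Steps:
(-311 - 345)*(-466 - 495) = -656*(-961) = 630416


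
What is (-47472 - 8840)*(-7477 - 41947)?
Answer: 2783164288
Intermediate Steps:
(-47472 - 8840)*(-7477 - 41947) = -56312*(-49424) = 2783164288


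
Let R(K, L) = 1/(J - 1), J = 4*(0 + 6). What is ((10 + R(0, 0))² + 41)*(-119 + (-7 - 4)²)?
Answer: 150100/529 ≈ 283.74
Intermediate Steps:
J = 24 (J = 4*6 = 24)
R(K, L) = 1/23 (R(K, L) = 1/(24 - 1) = 1/23)
((10 + R(0, 0))² + 41)*(-119 + (-7 - 4)²) = ((10 + 1/23)² + 41)*(-119 + (-7 - 4)²) = ((231/23)² + 41)*(-119 + (-11)²) = (53361/529 + 41)*(-119 + 121) = (75050/529)*2 = 150100/529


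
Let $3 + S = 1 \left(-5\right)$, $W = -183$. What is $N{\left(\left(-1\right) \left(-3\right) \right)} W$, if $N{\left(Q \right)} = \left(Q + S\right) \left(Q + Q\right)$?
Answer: $5490$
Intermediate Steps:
$S = -8$ ($S = -3 + 1 \left(-5\right) = -3 - 5 = -8$)
$N{\left(Q \right)} = 2 Q \left(-8 + Q\right)$ ($N{\left(Q \right)} = \left(Q - 8\right) \left(Q + Q\right) = \left(-8 + Q\right) 2 Q = 2 Q \left(-8 + Q\right)$)
$N{\left(\left(-1\right) \left(-3\right) \right)} W = 2 \left(\left(-1\right) \left(-3\right)\right) \left(-8 - -3\right) \left(-183\right) = 2 \cdot 3 \left(-8 + 3\right) \left(-183\right) = 2 \cdot 3 \left(-5\right) \left(-183\right) = \left(-30\right) \left(-183\right) = 5490$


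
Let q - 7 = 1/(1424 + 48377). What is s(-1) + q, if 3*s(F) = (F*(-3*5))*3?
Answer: 1095623/49801 ≈ 22.000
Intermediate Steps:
q = 348608/49801 (q = 7 + 1/(1424 + 48377) = 7 + 1/49801 = 348608/49801 ≈ 7.0000)
s(F) = -15*F (s(F) = ((F*(-3*5))*3)/3 = ((F*(-15))*3)/3 = (-15*F*3)/3 = (-45*F)/3 = -15*F)
s(-1) + q = -15*(-1) + 348608/49801 = 15 + 348608/49801 = 1095623/49801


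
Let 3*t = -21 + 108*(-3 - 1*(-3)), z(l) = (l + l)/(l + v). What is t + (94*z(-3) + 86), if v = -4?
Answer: 1117/7 ≈ 159.57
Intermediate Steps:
z(l) = 2*l/(-4 + l) (z(l) = (l + l)/(l - 4) = (2*l)/(-4 + l) = 2*l/(-4 + l))
t = -7 (t = (-21 + 108*(-3 - 1*(-3)))/3 = (-21 + 108*(-3 + 3))/3 = (-21 + 108*0)/3 = (-21 + 0)/3 = (1/3)*(-21) = -7)
t + (94*z(-3) + 86) = -7 + (94*(2*(-3)/(-4 - 3)) + 86) = -7 + (94*(2*(-3)/(-7)) + 86) = -7 + (94*(2*(-3)*(-1/7)) + 86) = -7 + (94*(6/7) + 86) = -7 + (564/7 + 86) = -7 + 1166/7 = 1117/7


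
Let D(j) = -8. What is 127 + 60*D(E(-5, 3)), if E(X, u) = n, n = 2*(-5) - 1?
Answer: -353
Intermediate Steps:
n = -11 (n = -10 - 1 = -11)
E(X, u) = -11
127 + 60*D(E(-5, 3)) = 127 + 60*(-8) = 127 - 480 = -353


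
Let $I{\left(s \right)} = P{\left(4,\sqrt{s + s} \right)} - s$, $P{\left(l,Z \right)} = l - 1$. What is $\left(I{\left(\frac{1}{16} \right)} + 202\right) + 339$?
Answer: $\frac{8703}{16} \approx 543.94$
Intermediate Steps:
$P{\left(l,Z \right)} = -1 + l$
$I{\left(s \right)} = 3 - s$ ($I{\left(s \right)} = \left(-1 + 4\right) - s = 3 - s$)
$\left(I{\left(\frac{1}{16} \right)} + 202\right) + 339 = \left(\left(3 - \frac{1}{16}\right) + 202\right) + 339 = \left(\frac{47}{16} + 202\right) + 339 = \frac{3279}{16} + 339 = \frac{8703}{16}$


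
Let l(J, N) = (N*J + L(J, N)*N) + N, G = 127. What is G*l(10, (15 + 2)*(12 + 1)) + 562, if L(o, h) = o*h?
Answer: 62337369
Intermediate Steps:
L(o, h) = h*o
l(J, N) = N + J*N + J*N**2 (l(J, N) = (N*J + (N*J)*N) + N = (J*N + (J*N)*N) + N = (J*N + J*N**2) + N = N + J*N + J*N**2)
G*l(10, (15 + 2)*(12 + 1)) + 562 = 127*(((15 + 2)*(12 + 1))*(1 + 10 + 10*((15 + 2)*(12 + 1)))) + 562 = 127*((17*13)*(1 + 10 + 10*(17*13))) + 562 = 127*(221*(1 + 10 + 10*221)) + 562 = 127*(221*(1 + 10 + 2210)) + 562 = 127*(221*2221) + 562 = 127*490841 + 562 = 62336807 + 562 = 62337369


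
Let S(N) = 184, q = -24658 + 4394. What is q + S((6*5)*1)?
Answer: -20080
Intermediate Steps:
q = -20264
q + S((6*5)*1) = -20264 + 184 = -20080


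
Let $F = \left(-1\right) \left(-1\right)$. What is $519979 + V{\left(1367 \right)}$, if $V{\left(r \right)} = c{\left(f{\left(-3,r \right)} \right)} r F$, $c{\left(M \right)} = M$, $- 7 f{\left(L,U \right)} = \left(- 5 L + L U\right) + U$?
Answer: $\frac{7356726}{7} \approx 1.051 \cdot 10^{6}$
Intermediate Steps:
$f{\left(L,U \right)} = - \frac{U}{7} + \frac{5 L}{7} - \frac{L U}{7}$ ($f{\left(L,U \right)} = - \frac{\left(- 5 L + L U\right) + U}{7} = - \frac{U - 5 L + L U}{7} = - \frac{U}{7} + \frac{5 L}{7} - \frac{L U}{7}$)
$F = 1$
$V{\left(r \right)} = r \left(- \frac{15}{7} + \frac{2 r}{7}\right)$ ($V{\left(r \right)} = \left(- \frac{r}{7} + \frac{5}{7} \left(-3\right) - - \frac{3 r}{7}\right) r 1 = \left(- \frac{r}{7} - \frac{15}{7} + \frac{3 r}{7}\right) r 1 = \left(- \frac{15}{7} + \frac{2 r}{7}\right) r 1 = r \left(- \frac{15}{7} + \frac{2 r}{7}\right) 1 = r \left(- \frac{15}{7} + \frac{2 r}{7}\right)$)
$519979 + V{\left(1367 \right)} = 519979 + \frac{1}{7} \cdot 1367 \left(-15 + 2 \cdot 1367\right) = 519979 + \frac{1}{7} \cdot 1367 \left(-15 + 2734\right) = 519979 + \frac{1}{7} \cdot 1367 \cdot 2719 = 519979 + \frac{3716873}{7} = \frac{7356726}{7}$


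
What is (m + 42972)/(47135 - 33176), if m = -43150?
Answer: -178/13959 ≈ -0.012752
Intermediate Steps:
(m + 42972)/(47135 - 33176) = (-43150 + 42972)/(47135 - 33176) = -178/13959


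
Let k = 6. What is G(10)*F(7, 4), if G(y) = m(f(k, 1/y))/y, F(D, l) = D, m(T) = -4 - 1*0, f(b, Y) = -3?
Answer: -14/5 ≈ -2.8000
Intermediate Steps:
m(T) = -4 (m(T) = -4 + 0 = -4)
G(y) = -4/y
G(10)*F(7, 4) = -4/10*7 = -4*1/10*7 = -2/5*7 = -14/5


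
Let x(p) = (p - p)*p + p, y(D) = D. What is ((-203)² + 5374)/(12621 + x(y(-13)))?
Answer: 46583/12608 ≈ 3.6947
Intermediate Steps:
x(p) = p (x(p) = 0*p + p = 0 + p = p)
((-203)² + 5374)/(12621 + x(y(-13))) = ((-203)² + 5374)/(12621 - 13) = (41209 + 5374)/12608 = 46583*(1/12608) = 46583/12608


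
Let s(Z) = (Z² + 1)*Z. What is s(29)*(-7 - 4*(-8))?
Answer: 610450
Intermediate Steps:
s(Z) = Z*(1 + Z²) (s(Z) = (1 + Z²)*Z = Z*(1 + Z²))
s(29)*(-7 - 4*(-8)) = (29 + 29³)*(-7 - 4*(-8)) = (29 + 24389)*(-7 + 32) = 24418*25 = 610450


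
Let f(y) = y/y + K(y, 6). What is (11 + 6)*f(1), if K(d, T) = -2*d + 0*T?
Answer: -17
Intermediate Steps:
K(d, T) = -2*d (K(d, T) = -2*d + 0 = -2*d)
f(y) = 1 - 2*y (f(y) = y/y - 2*y = 1 - 2*y)
(11 + 6)*f(1) = (11 + 6)*(1 - 2*1) = 17*(1 - 2) = 17*(-1) = -17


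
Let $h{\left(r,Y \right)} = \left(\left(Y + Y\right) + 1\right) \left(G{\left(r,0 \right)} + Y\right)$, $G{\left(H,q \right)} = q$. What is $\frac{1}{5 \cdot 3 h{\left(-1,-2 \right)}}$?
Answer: $\frac{1}{90} \approx 0.011111$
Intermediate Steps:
$h{\left(r,Y \right)} = Y \left(1 + 2 Y\right)$ ($h{\left(r,Y \right)} = \left(\left(Y + Y\right) + 1\right) \left(0 + Y\right) = \left(2 Y + 1\right) Y = \left(1 + 2 Y\right) Y = Y \left(1 + 2 Y\right)$)
$\frac{1}{5 \cdot 3 h{\left(-1,-2 \right)}} = \frac{1}{5 \cdot 3 \left(- 2 \left(1 + 2 \left(-2\right)\right)\right)} = \frac{1}{15 \left(- 2 \left(1 - 4\right)\right)} = \frac{1}{15 \left(\left(-2\right) \left(-3\right)\right)} = \frac{1}{15 \cdot 6} = \frac{1}{90}$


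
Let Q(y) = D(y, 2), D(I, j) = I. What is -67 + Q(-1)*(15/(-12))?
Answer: -263/4 ≈ -65.750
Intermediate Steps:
Q(y) = y
-67 + Q(-1)*(15/(-12)) = -67 - 15/(-12) = -67 - 15*(-1)/12 = -67 - 1*(-5/4) = -67 + 5/4 = -263/4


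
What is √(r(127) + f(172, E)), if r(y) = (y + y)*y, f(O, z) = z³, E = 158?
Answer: 13*√23530 ≈ 1994.1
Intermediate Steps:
r(y) = 2*y² (r(y) = (2*y)*y = 2*y²)
√(r(127) + f(172, E)) = √(2*127² + 158³) = √(2*16129 + 3944312) = √(32258 + 3944312) = √3976570 = 13*√23530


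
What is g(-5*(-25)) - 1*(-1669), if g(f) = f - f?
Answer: 1669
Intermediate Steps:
g(f) = 0
g(-5*(-25)) - 1*(-1669) = 0 - 1*(-1669) = 0 + 1669 = 1669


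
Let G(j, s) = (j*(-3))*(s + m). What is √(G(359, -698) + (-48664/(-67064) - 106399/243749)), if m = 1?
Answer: 7*√63964231475962666088559/2043347867 ≈ 866.41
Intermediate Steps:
G(j, s) = -3*j*(1 + s) (G(j, s) = (j*(-3))*(s + 1) = (-3*j)*(1 + s) = -3*j*(1 + s))
√(G(359, -698) + (-48664/(-67064) - 106399/243749)) = √(-3*359*(1 - 698) + (-48664/(-67064) - 106399/243749)) = √(-3*359*(-697) + (-48664*(-1/67064) - 106399*1/243749)) = √(750669 + (6083/8383 - 106399/243749)) = √(750669 + 590782350/2043347867) = √(1533878490755373/2043347867) = 7*√63964231475962666088559/2043347867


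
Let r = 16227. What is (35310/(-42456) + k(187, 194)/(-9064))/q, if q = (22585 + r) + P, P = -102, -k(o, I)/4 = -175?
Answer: -1457371/62068450136 ≈ -2.3480e-5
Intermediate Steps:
k(o, I) = 700 (k(o, I) = -4*(-175) = 700)
q = 38710 (q = (22585 + 16227) - 102 = 38812 - 102 = 38710)
(35310/(-42456) + k(187, 194)/(-9064))/q = (35310/(-42456) + 700/(-9064))/38710 = (35310*(-1/42456) + 700*(-1/9064))*(1/38710) = (-5885/7076 - 175/2266)*(1/38710) = -7286855/8017108*1/38710 = -1457371/62068450136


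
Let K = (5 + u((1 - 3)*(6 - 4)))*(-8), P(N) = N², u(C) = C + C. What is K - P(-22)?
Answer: -460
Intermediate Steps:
u(C) = 2*C
K = 24 (K = (5 + 2*((1 - 3)*(6 - 4)))*(-8) = (5 + 2*(-2*2))*(-8) = (5 + 2*(-4))*(-8) = (5 - 8)*(-8) = -3*(-8) = 24)
K - P(-22) = 24 - 1*(-22)² = 24 - 1*484 = 24 - 484 = -460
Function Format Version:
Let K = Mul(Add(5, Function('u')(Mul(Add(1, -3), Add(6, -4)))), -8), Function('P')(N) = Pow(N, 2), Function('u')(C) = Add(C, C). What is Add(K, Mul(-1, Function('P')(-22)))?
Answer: -460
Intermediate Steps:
Function('u')(C) = Mul(2, C)
K = 24 (K = Mul(Add(5, Mul(2, Mul(Add(1, -3), Add(6, -4)))), -8) = Mul(Add(5, Mul(2, Mul(-2, 2))), -8) = Mul(Add(5, Mul(2, -4)), -8) = Mul(Add(5, -8), -8) = Mul(-3, -8) = 24)
Add(K, Mul(-1, Function('P')(-22))) = Add(24, Mul(-1, Pow(-22, 2))) = Add(24, Mul(-1, 484)) = Add(24, -484) = -460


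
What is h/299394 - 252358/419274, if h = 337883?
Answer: 3672838105/6973784442 ≈ 0.52666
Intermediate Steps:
h/299394 - 252358/419274 = 337883/299394 - 252358/419274 = 337883*(1/299394) - 252358*1/419274 = 337883/299394 - 126179/209637 = 3672838105/6973784442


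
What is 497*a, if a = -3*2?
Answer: -2982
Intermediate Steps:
a = -6
497*a = 497*(-6) = -2982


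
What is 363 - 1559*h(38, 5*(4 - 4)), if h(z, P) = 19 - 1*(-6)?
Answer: -38612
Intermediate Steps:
h(z, P) = 25 (h(z, P) = 19 + 6 = 25)
363 - 1559*h(38, 5*(4 - 4)) = 363 - 1559*25 = 363 - 38975 = -38612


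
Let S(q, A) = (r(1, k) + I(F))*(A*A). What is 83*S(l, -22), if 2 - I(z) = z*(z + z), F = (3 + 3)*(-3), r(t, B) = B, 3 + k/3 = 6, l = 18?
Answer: -25589564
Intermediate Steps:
k = 9 (k = -9 + 3*6 = -9 + 18 = 9)
F = -18 (F = 6*(-3) = -18)
I(z) = 2 - 2*z**2 (I(z) = 2 - z*(z + z) = 2 - z*2*z = 2 - 2*z**2)
S(q, A) = -637*A**2 (S(q, A) = (9 + (2 - 2*(-18)**2))*(A*A) = (9 + (2 - 2*324))*A**2 = (9 + (2 - 648))*A**2 = (9 - 646)*A**2 = -637*A**2)
83*S(l, -22) = 83*(-637*(-22)**2) = 83*(-637*484) = 83*(-308308) = -25589564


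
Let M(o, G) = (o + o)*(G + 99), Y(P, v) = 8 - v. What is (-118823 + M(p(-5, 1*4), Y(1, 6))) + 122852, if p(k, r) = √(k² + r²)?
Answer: 4029 + 202*√41 ≈ 5322.4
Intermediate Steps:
M(o, G) = 2*o*(99 + G) (M(o, G) = (2*o)*(99 + G) = 2*o*(99 + G))
(-118823 + M(p(-5, 1*4), Y(1, 6))) + 122852 = (-118823 + 2*√((-5)² + (1*4)²)*(99 + (8 - 1*6))) + 122852 = (-118823 + 2*√(25 + 4²)*(99 + (8 - 6))) + 122852 = (-118823 + 2*√(25 + 16)*(99 + 2)) + 122852 = (-118823 + 2*√41*101) + 122852 = (-118823 + 202*√41) + 122852 = 4029 + 202*√41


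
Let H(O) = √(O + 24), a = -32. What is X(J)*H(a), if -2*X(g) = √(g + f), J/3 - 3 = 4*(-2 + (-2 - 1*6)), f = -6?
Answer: 3*√26 ≈ 15.297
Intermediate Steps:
H(O) = √(24 + O)
J = -111 (J = 9 + 3*(4*(-2 + (-2 - 1*6))) = 9 + 3*(4*(-2 + (-2 - 6))) = 9 + 3*(4*(-2 - 8)) = 9 + 3*(4*(-10)) = 9 + 3*(-40) = 9 - 120 = -111)
X(g) = -√(-6 + g)/2 (X(g) = -√(g - 6)/2 = -√(-6 + g)/2)
X(J)*H(a) = (-√(-6 - 111)/2)*√(24 - 32) = (-3*I*√13/2)*√(-8) = (-3*I*√13/2)*(2*I*√2) = 3*√26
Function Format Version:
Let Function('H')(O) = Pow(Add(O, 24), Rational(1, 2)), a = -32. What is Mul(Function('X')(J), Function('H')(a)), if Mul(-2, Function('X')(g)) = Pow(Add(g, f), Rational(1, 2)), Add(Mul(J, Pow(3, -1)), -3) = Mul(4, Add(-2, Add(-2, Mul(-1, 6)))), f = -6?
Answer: Mul(3, Pow(26, Rational(1, 2))) ≈ 15.297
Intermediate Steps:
Function('H')(O) = Pow(Add(24, O), Rational(1, 2))
J = -111 (J = Add(9, Mul(3, Mul(4, Add(-2, Add(-2, Mul(-1, 6)))))) = Add(9, Mul(3, Mul(4, Add(-2, Add(-2, -6))))) = Add(9, Mul(3, Mul(4, Add(-2, -8)))) = Add(9, Mul(3, Mul(4, -10))) = Add(9, Mul(3, -40)) = Add(9, -120) = -111)
Function('X')(g) = Mul(Rational(-1, 2), Pow(Add(-6, g), Rational(1, 2))) (Function('X')(g) = Mul(Rational(-1, 2), Pow(Add(g, -6), Rational(1, 2))) = Mul(Rational(-1, 2), Pow(Add(-6, g), Rational(1, 2))))
Mul(Function('X')(J), Function('H')(a)) = Mul(Mul(Rational(-1, 2), Pow(Add(-6, -111), Rational(1, 2))), Pow(Add(24, -32), Rational(1, 2))) = Mul(Mul(Rational(-1, 2), Pow(-117, Rational(1, 2))), Pow(-8, Rational(1, 2))) = Mul(Mul(Rational(-1, 2), Mul(3, I, Pow(13, Rational(1, 2)))), Mul(2, I, Pow(2, Rational(1, 2)))) = Mul(Mul(Rational(-3, 2), I, Pow(13, Rational(1, 2))), Mul(2, I, Pow(2, Rational(1, 2)))) = Mul(3, Pow(26, Rational(1, 2)))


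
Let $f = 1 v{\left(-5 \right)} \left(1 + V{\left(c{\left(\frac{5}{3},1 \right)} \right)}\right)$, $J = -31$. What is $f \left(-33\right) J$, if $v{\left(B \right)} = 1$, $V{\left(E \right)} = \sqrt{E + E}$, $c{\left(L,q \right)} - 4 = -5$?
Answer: $1023 + 1023 i \sqrt{2} \approx 1023.0 + 1446.7 i$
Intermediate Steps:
$c{\left(L,q \right)} = -1$ ($c{\left(L,q \right)} = 4 - 5 = -1$)
$V{\left(E \right)} = \sqrt{2} \sqrt{E}$ ($V{\left(E \right)} = \sqrt{2 E} = \sqrt{2} \sqrt{E}$)
$f = 1 + i \sqrt{2}$ ($f = 1 \cdot 1 \left(1 + \sqrt{2} \sqrt{-1}\right) = 1 \left(1 + \sqrt{2} i\right) = 1 \left(1 + i \sqrt{2}\right) = 1 + i \sqrt{2} \approx 1.0 + 1.4142 i$)
$f \left(-33\right) J = \left(1 + i \sqrt{2}\right) \left(-33\right) \left(-31\right) = \left(-33 - 33 i \sqrt{2}\right) \left(-31\right) = 1023 + 1023 i \sqrt{2}$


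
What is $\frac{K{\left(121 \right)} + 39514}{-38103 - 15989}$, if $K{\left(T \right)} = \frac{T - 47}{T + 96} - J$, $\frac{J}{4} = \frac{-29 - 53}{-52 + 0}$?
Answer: $- \frac{55726081}{76296766} \approx -0.73039$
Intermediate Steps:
$J = \frac{82}{13}$ ($J = 4 \frac{-29 - 53}{-52 + 0} = 4 \left(- \frac{82}{-52}\right) = 4 \left(\left(-82\right) \left(- \frac{1}{52}\right)\right) = 4 \cdot \frac{41}{26} = \frac{82}{13} \approx 6.3077$)
$K{\left(T \right)} = - \frac{82}{13} + \frac{-47 + T}{96 + T}$ ($K{\left(T \right)} = \frac{T - 47}{T + 96} - \frac{82}{13} = \frac{-47 + T}{96 + T} - \frac{82}{13} = - \frac{82}{13} + \frac{-47 + T}{96 + T}$)
$\frac{K{\left(121 \right)} + 39514}{-38103 - 15989} = \frac{\frac{-8483 - 8349}{13 \left(96 + 121\right)} + 39514}{-38103 - 15989} = \frac{\frac{-8483 - 8349}{13 \cdot 217} + 39514}{-54092} = \left(\frac{1}{13} \cdot \frac{1}{217} \left(-16832\right) + 39514\right) \left(- \frac{1}{54092}\right) = \left(- \frac{16832}{2821} + 39514\right) \left(- \frac{1}{54092}\right) = \frac{111452162}{2821} \left(- \frac{1}{54092}\right) = - \frac{55726081}{76296766}$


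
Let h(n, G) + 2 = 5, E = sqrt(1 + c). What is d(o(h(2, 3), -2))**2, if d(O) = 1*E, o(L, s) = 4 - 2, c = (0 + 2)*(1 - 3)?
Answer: -3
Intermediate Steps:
c = -4 (c = 2*(-2) = -4)
E = I*sqrt(3) (E = sqrt(1 - 4) = sqrt(-3) = I*sqrt(3) ≈ 1.732*I)
h(n, G) = 3 (h(n, G) = -2 + 5 = 3)
o(L, s) = 2
d(O) = I*sqrt(3) (d(O) = 1*(I*sqrt(3)) = I*sqrt(3))
d(o(h(2, 3), -2))**2 = (I*sqrt(3))**2 = -3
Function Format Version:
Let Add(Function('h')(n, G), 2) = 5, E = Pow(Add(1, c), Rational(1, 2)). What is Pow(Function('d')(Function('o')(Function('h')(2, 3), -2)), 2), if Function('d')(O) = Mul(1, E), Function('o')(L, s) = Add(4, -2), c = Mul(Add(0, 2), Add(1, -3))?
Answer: -3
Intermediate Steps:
c = -4 (c = Mul(2, -2) = -4)
E = Mul(I, Pow(3, Rational(1, 2))) (E = Pow(Add(1, -4), Rational(1, 2)) = Pow(-3, Rational(1, 2)) = Mul(I, Pow(3, Rational(1, 2))) ≈ Mul(1.7320, I))
Function('h')(n, G) = 3 (Function('h')(n, G) = Add(-2, 5) = 3)
Function('o')(L, s) = 2
Function('d')(O) = Mul(I, Pow(3, Rational(1, 2))) (Function('d')(O) = Mul(1, Mul(I, Pow(3, Rational(1, 2)))) = Mul(I, Pow(3, Rational(1, 2))))
Pow(Function('d')(Function('o')(Function('h')(2, 3), -2)), 2) = Pow(Mul(I, Pow(3, Rational(1, 2))), 2) = -3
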